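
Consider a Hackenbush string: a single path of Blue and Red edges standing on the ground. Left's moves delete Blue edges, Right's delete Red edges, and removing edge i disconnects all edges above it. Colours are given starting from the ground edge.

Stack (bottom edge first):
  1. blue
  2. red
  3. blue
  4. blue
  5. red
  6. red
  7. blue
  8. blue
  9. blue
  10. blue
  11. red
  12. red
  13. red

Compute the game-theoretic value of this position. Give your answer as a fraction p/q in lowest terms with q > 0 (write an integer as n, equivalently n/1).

Recurse on prefixes of the 13-edge string blue red blue blue red red blue blue blue blue red red red:
step 1: add blue to get b; options L={ 0 } R={ — } gives 1
step 2: add red to get br; options L={ 0 } R={ 1 } gives 1/2
step 3: add blue to get brb; options L={ 0 1/2 } R={ 1 } gives 3/4
step 4: add blue to get brbb; options L={ 0 1/2 3/4 } R={ 1 } gives 7/8
step 5: add red to get brbbr; options L={ 0 1/2 3/4 } R={ 7/8 1 } gives 13/16
step 6: add red to get brbbrr; options L={ 0 1/2 3/4 } R={ 13/16 7/8 1 } gives 25/32
step 7: add blue to get brbbrrb; options L={ 0 1/2 3/4 25/32 } R={ 13/16 7/8 1 } gives 51/64
step 8: add blue to get brbbrrbb; options L={ 0 1/2 3/4 25/32 51/64 } R={ 13/16 7/8 1 } gives 103/128
step 9: add blue to get brbbrrbbb; options L={ 0 1/2 3/4 25/32 51/64 103/128 } R={ 13/16 7/8 1 } gives 207/256
step 10: add blue to get brbbrrbbbb; options L={ 0 1/2 3/4 25/32 51/64 103/128 207/256 } R={ 13/16 7/8 1 } gives 415/512
step 11: add red to get brbbrrbbbbr; options L={ 0 1/2 3/4 25/32 51/64 103/128 207/256 } R={ 415/512 13/16 7/8 1 } gives 829/1024
step 12: add red to get brbbrrbbbbrr; options L={ 0 1/2 3/4 25/32 51/64 103/128 207/256 } R={ 829/1024 415/512 13/16 7/8 1 } gives 1657/2048
step 13: add red to get brbbrrbbbbrrr; options L={ 0 1/2 3/4 25/32 51/64 103/128 207/256 } R={ 1657/2048 829/1024 415/512 13/16 7/8 1 } gives 3313/4096

3313/4096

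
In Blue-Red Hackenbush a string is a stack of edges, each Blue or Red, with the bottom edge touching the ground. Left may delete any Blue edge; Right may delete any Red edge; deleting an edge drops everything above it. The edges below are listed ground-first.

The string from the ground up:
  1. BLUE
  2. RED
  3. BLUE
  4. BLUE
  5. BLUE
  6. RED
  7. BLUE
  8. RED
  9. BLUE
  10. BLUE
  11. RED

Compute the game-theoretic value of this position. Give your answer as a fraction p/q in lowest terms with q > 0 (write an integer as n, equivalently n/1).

Build value(s[:k]) for k = 1..11, string s = BLUE RED BLUE BLUE BLUE RED BLUE RED BLUE BLUE RED.
value(B) = { 0 | · } => 1
value(BR) = { 0 | 1 } => 1/2
value(BRB) = { 0,1/2 | 1 } => 3/4
value(BRBB) = { 0,1/2,3/4 | 1 } => 7/8
value(BRBBB) = { 0,1/2,3/4,7/8 | 1 } => 15/16
value(BRBBBR) = { 0,1/2,3/4,7/8 | 15/16,1 } => 29/32
value(BRBBBRB) = { 0,1/2,3/4,7/8,29/32 | 15/16,1 } => 59/64
value(BRBBBRBR) = { 0,1/2,3/4,7/8,29/32 | 59/64,15/16,1 } => 117/128
value(BRBBBRBRB) = { 0,1/2,3/4,7/8,29/32,117/128 | 59/64,15/16,1 } => 235/256
value(BRBBBRBRBB) = { 0,1/2,3/4,7/8,29/32,117/128,235/256 | 59/64,15/16,1 } => 471/512
value(BRBBBRBRBBR) = { 0,1/2,3/4,7/8,29/32,117/128,235/256 | 471/512,59/64,15/16,1 } => 941/1024

941/1024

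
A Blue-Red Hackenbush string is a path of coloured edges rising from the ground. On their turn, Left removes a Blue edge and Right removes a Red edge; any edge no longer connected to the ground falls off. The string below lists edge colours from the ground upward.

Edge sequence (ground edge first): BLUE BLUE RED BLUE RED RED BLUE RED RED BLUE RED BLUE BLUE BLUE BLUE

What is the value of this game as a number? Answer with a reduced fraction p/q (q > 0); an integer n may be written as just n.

Recurse on prefixes of the 15-edge string BLUE BLUE RED BLUE RED RED BLUE RED RED BLUE RED BLUE BLUE BLUE BLUE:
G_1 [B]  L=[0]  R=[]  so 1
G_2 [BB]  L=[0; 1]  R=[]  so 2
G_3 [BBR]  L=[0; 1]  R=[2]  so 3/2
G_4 [BBRB]  L=[0; 1; 3/2]  R=[2]  so 7/4
G_5 [BBRBR]  L=[0; 1; 3/2]  R=[7/4; 2]  so 13/8
G_6 [BBRBRR]  L=[0; 1; 3/2]  R=[13/8; 7/4; 2]  so 25/16
G_7 [BBRBRRB]  L=[0; 1; 3/2; 25/16]  R=[13/8; 7/4; 2]  so 51/32
G_8 [BBRBRRBR]  L=[0; 1; 3/2; 25/16]  R=[51/32; 13/8; 7/4; 2]  so 101/64
G_9 [BBRBRRBRR]  L=[0; 1; 3/2; 25/16]  R=[101/64; 51/32; 13/8; 7/4; 2]  so 201/128
G_10 [BBRBRRBRRB]  L=[0; 1; 3/2; 25/16; 201/128]  R=[101/64; 51/32; 13/8; 7/4; 2]  so 403/256
G_11 [BBRBRRBRRBR]  L=[0; 1; 3/2; 25/16; 201/128]  R=[403/256; 101/64; 51/32; 13/8; 7/4; 2]  so 805/512
G_12 [BBRBRRBRRBRB]  L=[0; 1; 3/2; 25/16; 201/128; 805/512]  R=[403/256; 101/64; 51/32; 13/8; 7/4; 2]  so 1611/1024
G_13 [BBRBRRBRRBRBB]  L=[0; 1; 3/2; 25/16; 201/128; 805/512; 1611/1024]  R=[403/256; 101/64; 51/32; 13/8; 7/4; 2]  so 3223/2048
G_14 [BBRBRRBRRBRBBB]  L=[0; 1; 3/2; 25/16; 201/128; 805/512; 1611/1024; 3223/2048]  R=[403/256; 101/64; 51/32; 13/8; 7/4; 2]  so 6447/4096
G_15 [BBRBRRBRRBRBBBB]  L=[0; 1; 3/2; 25/16; 201/128; 805/512; 1611/1024; 3223/2048; 6447/4096]  R=[403/256; 101/64; 51/32; 13/8; 7/4; 2]  so 12895/8192

12895/8192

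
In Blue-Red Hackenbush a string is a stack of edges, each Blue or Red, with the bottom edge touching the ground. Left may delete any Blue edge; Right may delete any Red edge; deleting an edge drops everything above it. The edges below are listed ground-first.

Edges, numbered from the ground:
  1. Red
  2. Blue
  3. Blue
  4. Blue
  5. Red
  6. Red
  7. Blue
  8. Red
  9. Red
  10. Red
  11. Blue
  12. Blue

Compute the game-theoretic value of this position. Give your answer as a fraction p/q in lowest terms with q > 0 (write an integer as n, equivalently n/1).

R: Left { — }, Right { 0 } gives simplest -1
RB: Left { -1 }, Right { 0 } gives simplest -1/2
RBB: Left { -1, -1/2 }, Right { 0 } gives simplest -1/4
RBBB: Left { -1, -1/2, -1/4 }, Right { 0 } gives simplest -1/8
RBBBR: Left { -1, -1/2, -1/4 }, Right { -1/8, 0 } gives simplest -3/16
RBBBRR: Left { -1, -1/2, -1/4 }, Right { -3/16, -1/8, 0 } gives simplest -7/32
RBBBRRB: Left { -1, -1/2, -1/4, -7/32 }, Right { -3/16, -1/8, 0 } gives simplest -13/64
RBBBRRBR: Left { -1, -1/2, -1/4, -7/32 }, Right { -13/64, -3/16, -1/8, 0 } gives simplest -27/128
RBBBRRBRR: Left { -1, -1/2, -1/4, -7/32 }, Right { -27/128, -13/64, -3/16, -1/8, 0 } gives simplest -55/256
RBBBRRBRRR: Left { -1, -1/2, -1/4, -7/32 }, Right { -55/256, -27/128, -13/64, -3/16, -1/8, 0 } gives simplest -111/512
RBBBRRBRRRB: Left { -1, -1/2, -1/4, -7/32, -111/512 }, Right { -55/256, -27/128, -13/64, -3/16, -1/8, 0 } gives simplest -221/1024
RBBBRRBRRRBB: Left { -1, -1/2, -1/4, -7/32, -111/512, -221/1024 }, Right { -55/256, -27/128, -13/64, -3/16, -1/8, 0 } gives simplest -441/2048

-441/2048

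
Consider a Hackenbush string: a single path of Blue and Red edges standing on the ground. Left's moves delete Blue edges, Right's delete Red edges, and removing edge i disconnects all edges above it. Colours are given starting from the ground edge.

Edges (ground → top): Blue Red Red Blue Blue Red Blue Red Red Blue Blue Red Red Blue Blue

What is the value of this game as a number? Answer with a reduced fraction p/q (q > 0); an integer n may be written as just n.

B: Left { 0 }, Right { none } — simplest 1
BR: Left { 0 }, Right { 1 } — simplest 1/2
BRR: Left { 0 }, Right { 1/2 1 } — simplest 1/4
BRRB: Left { 0 1/4 }, Right { 1/2 1 } — simplest 3/8
BRRBB: Left { 0 1/4 3/8 }, Right { 1/2 1 } — simplest 7/16
BRRBBR: Left { 0 1/4 3/8 }, Right { 7/16 1/2 1 } — simplest 13/32
BRRBBRB: Left { 0 1/4 3/8 13/32 }, Right { 7/16 1/2 1 } — simplest 27/64
BRRBBRBR: Left { 0 1/4 3/8 13/32 }, Right { 27/64 7/16 1/2 1 } — simplest 53/128
BRRBBRBRR: Left { 0 1/4 3/8 13/32 }, Right { 53/128 27/64 7/16 1/2 1 } — simplest 105/256
BRRBBRBRRB: Left { 0 1/4 3/8 13/32 105/256 }, Right { 53/128 27/64 7/16 1/2 1 } — simplest 211/512
BRRBBRBRRBB: Left { 0 1/4 3/8 13/32 105/256 211/512 }, Right { 53/128 27/64 7/16 1/2 1 } — simplest 423/1024
BRRBBRBRRBBR: Left { 0 1/4 3/8 13/32 105/256 211/512 }, Right { 423/1024 53/128 27/64 7/16 1/2 1 } — simplest 845/2048
BRRBBRBRRBBRR: Left { 0 1/4 3/8 13/32 105/256 211/512 }, Right { 845/2048 423/1024 53/128 27/64 7/16 1/2 1 } — simplest 1689/4096
BRRBBRBRRBBRRB: Left { 0 1/4 3/8 13/32 105/256 211/512 1689/4096 }, Right { 845/2048 423/1024 53/128 27/64 7/16 1/2 1 } — simplest 3379/8192
BRRBBRBRRBBRRBB: Left { 0 1/4 3/8 13/32 105/256 211/512 1689/4096 3379/8192 }, Right { 845/2048 423/1024 53/128 27/64 7/16 1/2 1 } — simplest 6759/16384

6759/16384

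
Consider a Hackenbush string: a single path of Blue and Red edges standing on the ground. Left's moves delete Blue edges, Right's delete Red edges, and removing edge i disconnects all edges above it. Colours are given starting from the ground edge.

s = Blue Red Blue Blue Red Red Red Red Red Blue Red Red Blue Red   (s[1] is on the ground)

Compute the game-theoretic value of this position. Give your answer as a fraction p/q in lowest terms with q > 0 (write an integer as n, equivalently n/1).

6181/8192

step 1: add Blue to get B; options L={ 0 } R={ ∅ } -> 1
step 2: add Red to get BR; options L={ 0 } R={ 1 } -> 1/2
step 3: add Blue to get BRB; options L={ 0,1/2 } R={ 1 } -> 3/4
step 4: add Blue to get BRBB; options L={ 0,1/2,3/4 } R={ 1 } -> 7/8
step 5: add Red to get BRBBR; options L={ 0,1/2,3/4 } R={ 7/8,1 } -> 13/16
step 6: add Red to get BRBBRR; options L={ 0,1/2,3/4 } R={ 13/16,7/8,1 } -> 25/32
step 7: add Red to get BRBBRRR; options L={ 0,1/2,3/4 } R={ 25/32,13/16,7/8,1 } -> 49/64
step 8: add Red to get BRBBRRRR; options L={ 0,1/2,3/4 } R={ 49/64,25/32,13/16,7/8,1 } -> 97/128
step 9: add Red to get BRBBRRRRR; options L={ 0,1/2,3/4 } R={ 97/128,49/64,25/32,13/16,7/8,1 } -> 193/256
step 10: add Blue to get BRBBRRRRRB; options L={ 0,1/2,3/4,193/256 } R={ 97/128,49/64,25/32,13/16,7/8,1 } -> 387/512
step 11: add Red to get BRBBRRRRRBR; options L={ 0,1/2,3/4,193/256 } R={ 387/512,97/128,49/64,25/32,13/16,7/8,1 } -> 773/1024
step 12: add Red to get BRBBRRRRRBRR; options L={ 0,1/2,3/4,193/256 } R={ 773/1024,387/512,97/128,49/64,25/32,13/16,7/8,1 } -> 1545/2048
step 13: add Blue to get BRBBRRRRRBRRB; options L={ 0,1/2,3/4,193/256,1545/2048 } R={ 773/1024,387/512,97/128,49/64,25/32,13/16,7/8,1 } -> 3091/4096
step 14: add Red to get BRBBRRRRRBRRBR; options L={ 0,1/2,3/4,193/256,1545/2048 } R={ 3091/4096,773/1024,387/512,97/128,49/64,25/32,13/16,7/8,1 } -> 6181/8192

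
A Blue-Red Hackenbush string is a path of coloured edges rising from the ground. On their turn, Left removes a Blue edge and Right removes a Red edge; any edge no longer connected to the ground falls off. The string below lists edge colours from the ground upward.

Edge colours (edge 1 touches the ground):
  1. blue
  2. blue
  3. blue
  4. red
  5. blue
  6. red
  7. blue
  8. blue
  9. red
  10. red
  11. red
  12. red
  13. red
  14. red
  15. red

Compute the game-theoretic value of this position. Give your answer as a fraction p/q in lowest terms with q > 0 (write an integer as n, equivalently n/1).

11009/4096

Recurse on prefixes of the 15-edge string blue blue blue red blue red blue blue red red red red red red red:
g(b) = { 0 | none } so 1
g(bb) = { 0,1 | none } so 2
g(bbb) = { 0,1,2 | none } so 3
g(bbbr) = { 0,1,2 | 3 } so 5/2
g(bbbrb) = { 0,1,2,5/2 | 3 } so 11/4
g(bbbrbr) = { 0,1,2,5/2 | 11/4,3 } so 21/8
g(bbbrbrb) = { 0,1,2,5/2,21/8 | 11/4,3 } so 43/16
g(bbbrbrbb) = { 0,1,2,5/2,21/8,43/16 | 11/4,3 } so 87/32
g(bbbrbrbbr) = { 0,1,2,5/2,21/8,43/16 | 87/32,11/4,3 } so 173/64
g(bbbrbrbbrr) = { 0,1,2,5/2,21/8,43/16 | 173/64,87/32,11/4,3 } so 345/128
g(bbbrbrbbrrr) = { 0,1,2,5/2,21/8,43/16 | 345/128,173/64,87/32,11/4,3 } so 689/256
g(bbbrbrbbrrrr) = { 0,1,2,5/2,21/8,43/16 | 689/256,345/128,173/64,87/32,11/4,3 } so 1377/512
g(bbbrbrbbrrrrr) = { 0,1,2,5/2,21/8,43/16 | 1377/512,689/256,345/128,173/64,87/32,11/4,3 } so 2753/1024
g(bbbrbrbbrrrrrr) = { 0,1,2,5/2,21/8,43/16 | 2753/1024,1377/512,689/256,345/128,173/64,87/32,11/4,3 } so 5505/2048
g(bbbrbrbbrrrrrrr) = { 0,1,2,5/2,21/8,43/16 | 5505/2048,2753/1024,1377/512,689/256,345/128,173/64,87/32,11/4,3 } so 11009/4096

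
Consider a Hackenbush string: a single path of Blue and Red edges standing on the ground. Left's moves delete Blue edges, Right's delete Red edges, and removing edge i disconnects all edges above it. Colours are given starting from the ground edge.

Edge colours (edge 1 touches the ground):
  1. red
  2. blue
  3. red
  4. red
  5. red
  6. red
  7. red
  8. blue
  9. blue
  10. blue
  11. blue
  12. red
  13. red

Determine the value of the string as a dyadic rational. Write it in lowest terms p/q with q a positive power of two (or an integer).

-3975/4096

Build value(s[:k]) for k = 1..13, string s = red blue red red red red red blue blue blue blue red red.
r: Left { ∅ }, Right { 0 } so simplest -1
rb: Left { -1 }, Right { 0 } so simplest -1/2
rbr: Left { -1 }, Right { -1/2, 0 } so simplest -3/4
rbrr: Left { -1 }, Right { -3/4, -1/2, 0 } so simplest -7/8
rbrrr: Left { -1 }, Right { -7/8, -3/4, -1/2, 0 } so simplest -15/16
rbrrrr: Left { -1 }, Right { -15/16, -7/8, -3/4, -1/2, 0 } so simplest -31/32
rbrrrrr: Left { -1 }, Right { -31/32, -15/16, -7/8, -3/4, -1/2, 0 } so simplest -63/64
rbrrrrrb: Left { -1, -63/64 }, Right { -31/32, -15/16, -7/8, -3/4, -1/2, 0 } so simplest -125/128
rbrrrrrbb: Left { -1, -63/64, -125/128 }, Right { -31/32, -15/16, -7/8, -3/4, -1/2, 0 } so simplest -249/256
rbrrrrrbbb: Left { -1, -63/64, -125/128, -249/256 }, Right { -31/32, -15/16, -7/8, -3/4, -1/2, 0 } so simplest -497/512
rbrrrrrbbbb: Left { -1, -63/64, -125/128, -249/256, -497/512 }, Right { -31/32, -15/16, -7/8, -3/4, -1/2, 0 } so simplest -993/1024
rbrrrrrbbbbr: Left { -1, -63/64, -125/128, -249/256, -497/512 }, Right { -993/1024, -31/32, -15/16, -7/8, -3/4, -1/2, 0 } so simplest -1987/2048
rbrrrrrbbbbrr: Left { -1, -63/64, -125/128, -249/256, -497/512 }, Right { -1987/2048, -993/1024, -31/32, -15/16, -7/8, -3/4, -1/2, 0 } so simplest -3975/4096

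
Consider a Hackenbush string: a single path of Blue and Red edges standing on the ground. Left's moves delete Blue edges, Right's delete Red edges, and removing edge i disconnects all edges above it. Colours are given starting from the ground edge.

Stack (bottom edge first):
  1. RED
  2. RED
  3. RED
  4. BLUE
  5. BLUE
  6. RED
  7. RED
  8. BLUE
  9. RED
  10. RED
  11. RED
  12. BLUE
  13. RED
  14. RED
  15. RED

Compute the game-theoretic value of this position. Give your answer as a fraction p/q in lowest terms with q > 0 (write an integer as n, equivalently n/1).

-9967/4096

Recurse on prefixes of the 15-edge string RED RED RED BLUE BLUE RED RED BLUE RED RED RED BLUE RED RED RED:
v(R) = { (no moves) | 0 } gives -1
v(RR) = { (no moves) | -1, 0 } gives -2
v(RRR) = { (no moves) | -2, -1, 0 } gives -3
v(RRRB) = { -3 | -2, -1, 0 } gives -5/2
v(RRRBB) = { -3, -5/2 | -2, -1, 0 } gives -9/4
v(RRRBBR) = { -3, -5/2 | -9/4, -2, -1, 0 } gives -19/8
v(RRRBBRR) = { -3, -5/2 | -19/8, -9/4, -2, -1, 0 } gives -39/16
v(RRRBBRRB) = { -3, -5/2, -39/16 | -19/8, -9/4, -2, -1, 0 } gives -77/32
v(RRRBBRRBR) = { -3, -5/2, -39/16 | -77/32, -19/8, -9/4, -2, -1, 0 } gives -155/64
v(RRRBBRRBRR) = { -3, -5/2, -39/16 | -155/64, -77/32, -19/8, -9/4, -2, -1, 0 } gives -311/128
v(RRRBBRRBRRR) = { -3, -5/2, -39/16 | -311/128, -155/64, -77/32, -19/8, -9/4, -2, -1, 0 } gives -623/256
v(RRRBBRRBRRRB) = { -3, -5/2, -39/16, -623/256 | -311/128, -155/64, -77/32, -19/8, -9/4, -2, -1, 0 } gives -1245/512
v(RRRBBRRBRRRBR) = { -3, -5/2, -39/16, -623/256 | -1245/512, -311/128, -155/64, -77/32, -19/8, -9/4, -2, -1, 0 } gives -2491/1024
v(RRRBBRRBRRRBRR) = { -3, -5/2, -39/16, -623/256 | -2491/1024, -1245/512, -311/128, -155/64, -77/32, -19/8, -9/4, -2, -1, 0 } gives -4983/2048
v(RRRBBRRBRRRBRRR) = { -3, -5/2, -39/16, -623/256 | -4983/2048, -2491/1024, -1245/512, -311/128, -155/64, -77/32, -19/8, -9/4, -2, -1, 0 } gives -9967/4096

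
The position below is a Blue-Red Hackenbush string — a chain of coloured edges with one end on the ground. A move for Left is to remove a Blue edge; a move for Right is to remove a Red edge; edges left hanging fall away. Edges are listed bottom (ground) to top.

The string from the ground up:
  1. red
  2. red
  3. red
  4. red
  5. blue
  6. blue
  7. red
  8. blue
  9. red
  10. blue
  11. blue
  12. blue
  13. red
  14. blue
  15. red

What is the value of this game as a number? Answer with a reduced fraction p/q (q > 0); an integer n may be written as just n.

r: Left { — }, Right { 0 } => simplest -1
rr: Left { — }, Right { -1, 0 } => simplest -2
rrr: Left { — }, Right { -2, -1, 0 } => simplest -3
rrrr: Left { — }, Right { -3, -2, -1, 0 } => simplest -4
rrrrb: Left { -4 }, Right { -3, -2, -1, 0 } => simplest -7/2
rrrrbb: Left { -4, -7/2 }, Right { -3, -2, -1, 0 } => simplest -13/4
rrrrbbr: Left { -4, -7/2 }, Right { -13/4, -3, -2, -1, 0 } => simplest -27/8
rrrrbbrb: Left { -4, -7/2, -27/8 }, Right { -13/4, -3, -2, -1, 0 } => simplest -53/16
rrrrbbrbr: Left { -4, -7/2, -27/8 }, Right { -53/16, -13/4, -3, -2, -1, 0 } => simplest -107/32
rrrrbbrbrb: Left { -4, -7/2, -27/8, -107/32 }, Right { -53/16, -13/4, -3, -2, -1, 0 } => simplest -213/64
rrrrbbrbrbb: Left { -4, -7/2, -27/8, -107/32, -213/64 }, Right { -53/16, -13/4, -3, -2, -1, 0 } => simplest -425/128
rrrrbbrbrbbb: Left { -4, -7/2, -27/8, -107/32, -213/64, -425/128 }, Right { -53/16, -13/4, -3, -2, -1, 0 } => simplest -849/256
rrrrbbrbrbbbr: Left { -4, -7/2, -27/8, -107/32, -213/64, -425/128 }, Right { -849/256, -53/16, -13/4, -3, -2, -1, 0 } => simplest -1699/512
rrrrbbrbrbbbrb: Left { -4, -7/2, -27/8, -107/32, -213/64, -425/128, -1699/512 }, Right { -849/256, -53/16, -13/4, -3, -2, -1, 0 } => simplest -3397/1024
rrrrbbrbrbbbrbr: Left { -4, -7/2, -27/8, -107/32, -213/64, -425/128, -1699/512 }, Right { -3397/1024, -849/256, -53/16, -13/4, -3, -2, -1, 0 } => simplest -6795/2048

-6795/2048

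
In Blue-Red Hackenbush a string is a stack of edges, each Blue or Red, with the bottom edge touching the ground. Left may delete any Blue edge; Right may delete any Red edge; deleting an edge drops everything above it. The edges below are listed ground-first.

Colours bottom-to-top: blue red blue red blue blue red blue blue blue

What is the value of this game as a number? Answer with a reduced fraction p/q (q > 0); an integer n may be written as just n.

367/512

value(b) = { 0 | — } = 1
value(br) = { 0 | 1 } = 1/2
value(brb) = { 0, 1/2 | 1 } = 3/4
value(brbr) = { 0, 1/2 | 3/4, 1 } = 5/8
value(brbrb) = { 0, 1/2, 5/8 | 3/4, 1 } = 11/16
value(brbrbb) = { 0, 1/2, 5/8, 11/16 | 3/4, 1 } = 23/32
value(brbrbbr) = { 0, 1/2, 5/8, 11/16 | 23/32, 3/4, 1 } = 45/64
value(brbrbbrb) = { 0, 1/2, 5/8, 11/16, 45/64 | 23/32, 3/4, 1 } = 91/128
value(brbrbbrbb) = { 0, 1/2, 5/8, 11/16, 45/64, 91/128 | 23/32, 3/4, 1 } = 183/256
value(brbrbbrbbb) = { 0, 1/2, 5/8, 11/16, 45/64, 91/128, 183/256 | 23/32, 3/4, 1 } = 367/512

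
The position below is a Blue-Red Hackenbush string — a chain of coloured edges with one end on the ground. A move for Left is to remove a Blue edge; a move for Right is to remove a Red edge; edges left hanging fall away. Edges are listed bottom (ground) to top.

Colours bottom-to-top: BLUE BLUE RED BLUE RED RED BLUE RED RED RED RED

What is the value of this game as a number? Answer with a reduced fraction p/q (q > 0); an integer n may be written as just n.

801/512

B: Left { 0 }, Right {  } => simplest 1
BB: Left { 0, 1 }, Right {  } => simplest 2
BBR: Left { 0, 1 }, Right { 2 } => simplest 3/2
BBRB: Left { 0, 1, 3/2 }, Right { 2 } => simplest 7/4
BBRBR: Left { 0, 1, 3/2 }, Right { 7/4, 2 } => simplest 13/8
BBRBRR: Left { 0, 1, 3/2 }, Right { 13/8, 7/4, 2 } => simplest 25/16
BBRBRRB: Left { 0, 1, 3/2, 25/16 }, Right { 13/8, 7/4, 2 } => simplest 51/32
BBRBRRBR: Left { 0, 1, 3/2, 25/16 }, Right { 51/32, 13/8, 7/4, 2 } => simplest 101/64
BBRBRRBRR: Left { 0, 1, 3/2, 25/16 }, Right { 101/64, 51/32, 13/8, 7/4, 2 } => simplest 201/128
BBRBRRBRRR: Left { 0, 1, 3/2, 25/16 }, Right { 201/128, 101/64, 51/32, 13/8, 7/4, 2 } => simplest 401/256
BBRBRRBRRRR: Left { 0, 1, 3/2, 25/16 }, Right { 401/256, 201/128, 101/64, 51/32, 13/8, 7/4, 2 } => simplest 801/512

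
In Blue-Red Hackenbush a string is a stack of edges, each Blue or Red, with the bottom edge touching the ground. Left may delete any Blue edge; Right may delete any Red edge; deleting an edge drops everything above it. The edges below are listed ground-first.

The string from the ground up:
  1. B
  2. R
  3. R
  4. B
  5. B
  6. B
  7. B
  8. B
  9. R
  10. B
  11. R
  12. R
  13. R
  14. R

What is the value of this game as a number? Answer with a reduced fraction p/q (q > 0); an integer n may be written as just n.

val(B) = { 0 | · } = 1
val(BR) = { 0 | 1 } = 1/2
val(BRR) = { 0 | 1/2, 1 } = 1/4
val(BRRB) = { 0, 1/4 | 1/2, 1 } = 3/8
val(BRRBB) = { 0, 1/4, 3/8 | 1/2, 1 } = 7/16
val(BRRBBB) = { 0, 1/4, 3/8, 7/16 | 1/2, 1 } = 15/32
val(BRRBBBB) = { 0, 1/4, 3/8, 7/16, 15/32 | 1/2, 1 } = 31/64
val(BRRBBBBB) = { 0, 1/4, 3/8, 7/16, 15/32, 31/64 | 1/2, 1 } = 63/128
val(BRRBBBBBR) = { 0, 1/4, 3/8, 7/16, 15/32, 31/64 | 63/128, 1/2, 1 } = 125/256
val(BRRBBBBBRB) = { 0, 1/4, 3/8, 7/16, 15/32, 31/64, 125/256 | 63/128, 1/2, 1 } = 251/512
val(BRRBBBBBRBR) = { 0, 1/4, 3/8, 7/16, 15/32, 31/64, 125/256 | 251/512, 63/128, 1/2, 1 } = 501/1024
val(BRRBBBBBRBRR) = { 0, 1/4, 3/8, 7/16, 15/32, 31/64, 125/256 | 501/1024, 251/512, 63/128, 1/2, 1 } = 1001/2048
val(BRRBBBBBRBRRR) = { 0, 1/4, 3/8, 7/16, 15/32, 31/64, 125/256 | 1001/2048, 501/1024, 251/512, 63/128, 1/2, 1 } = 2001/4096
val(BRRBBBBBRBRRRR) = { 0, 1/4, 3/8, 7/16, 15/32, 31/64, 125/256 | 2001/4096, 1001/2048, 501/1024, 251/512, 63/128, 1/2, 1 } = 4001/8192

4001/8192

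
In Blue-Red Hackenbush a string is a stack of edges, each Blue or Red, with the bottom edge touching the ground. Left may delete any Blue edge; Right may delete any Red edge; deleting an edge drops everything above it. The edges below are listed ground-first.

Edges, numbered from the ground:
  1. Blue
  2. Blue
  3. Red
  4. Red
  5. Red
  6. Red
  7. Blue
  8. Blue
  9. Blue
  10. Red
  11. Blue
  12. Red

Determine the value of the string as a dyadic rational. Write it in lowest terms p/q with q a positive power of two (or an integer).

Prefix values for Blue Blue Red Red Red Red Blue Blue Blue Red Blue Red via {L|R} + simplicity:
G(B) = { 0 | none } ⇒ 1
G(BB) = { 0, 1 | none } ⇒ 2
G(BBR) = { 0, 1 | 2 } ⇒ 3/2
G(BBRR) = { 0, 1 | 3/2, 2 } ⇒ 5/4
G(BBRRR) = { 0, 1 | 5/4, 3/2, 2 } ⇒ 9/8
G(BBRRRR) = { 0, 1 | 9/8, 5/4, 3/2, 2 } ⇒ 17/16
G(BBRRRRB) = { 0, 1, 17/16 | 9/8, 5/4, 3/2, 2 } ⇒ 35/32
G(BBRRRRBB) = { 0, 1, 17/16, 35/32 | 9/8, 5/4, 3/2, 2 } ⇒ 71/64
G(BBRRRRBBB) = { 0, 1, 17/16, 35/32, 71/64 | 9/8, 5/4, 3/2, 2 } ⇒ 143/128
G(BBRRRRBBBR) = { 0, 1, 17/16, 35/32, 71/64 | 143/128, 9/8, 5/4, 3/2, 2 } ⇒ 285/256
G(BBRRRRBBBRB) = { 0, 1, 17/16, 35/32, 71/64, 285/256 | 143/128, 9/8, 5/4, 3/2, 2 } ⇒ 571/512
G(BBRRRRBBBRBR) = { 0, 1, 17/16, 35/32, 71/64, 285/256 | 571/512, 143/128, 9/8, 5/4, 3/2, 2 } ⇒ 1141/1024

1141/1024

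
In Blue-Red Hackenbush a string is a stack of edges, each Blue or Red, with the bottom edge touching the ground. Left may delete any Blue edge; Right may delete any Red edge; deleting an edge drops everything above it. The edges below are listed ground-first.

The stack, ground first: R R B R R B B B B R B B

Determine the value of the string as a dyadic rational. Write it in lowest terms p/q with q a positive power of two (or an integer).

-1801/1024

step 1: add R to get R; options L={ ∅ } R={ 0 } so -1
step 2: add R to get RR; options L={ ∅ } R={ -1 0 } so -2
step 3: add B to get RRB; options L={ -2 } R={ -1 0 } so -3/2
step 4: add R to get RRBR; options L={ -2 } R={ -3/2 -1 0 } so -7/4
step 5: add R to get RRBRR; options L={ -2 } R={ -7/4 -3/2 -1 0 } so -15/8
step 6: add B to get RRBRRB; options L={ -2 -15/8 } R={ -7/4 -3/2 -1 0 } so -29/16
step 7: add B to get RRBRRBB; options L={ -2 -15/8 -29/16 } R={ -7/4 -3/2 -1 0 } so -57/32
step 8: add B to get RRBRRBBB; options L={ -2 -15/8 -29/16 -57/32 } R={ -7/4 -3/2 -1 0 } so -113/64
step 9: add B to get RRBRRBBBB; options L={ -2 -15/8 -29/16 -57/32 -113/64 } R={ -7/4 -3/2 -1 0 } so -225/128
step 10: add R to get RRBRRBBBBR; options L={ -2 -15/8 -29/16 -57/32 -113/64 } R={ -225/128 -7/4 -3/2 -1 0 } so -451/256
step 11: add B to get RRBRRBBBBRB; options L={ -2 -15/8 -29/16 -57/32 -113/64 -451/256 } R={ -225/128 -7/4 -3/2 -1 0 } so -901/512
step 12: add B to get RRBRRBBBBRBB; options L={ -2 -15/8 -29/16 -57/32 -113/64 -451/256 -901/512 } R={ -225/128 -7/4 -3/2 -1 0 } so -1801/1024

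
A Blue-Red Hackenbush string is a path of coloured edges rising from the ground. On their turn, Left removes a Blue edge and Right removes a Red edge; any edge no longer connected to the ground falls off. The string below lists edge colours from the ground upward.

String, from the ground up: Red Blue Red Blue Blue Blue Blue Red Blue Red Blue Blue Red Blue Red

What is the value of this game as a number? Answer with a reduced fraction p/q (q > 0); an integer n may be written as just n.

-8523/16384

Build val(s[:k]) for k = 1..15, string s = Red Blue Red Blue Blue Blue Blue Red Blue Red Blue Blue Red Blue Red.
val(R) = { — | 0 } → -1
val(RB) = { -1 | 0 } → -1/2
val(RBR) = { -1 | -1/2; 0 } → -3/4
val(RBRB) = { -1; -3/4 | -1/2; 0 } → -5/8
val(RBRBB) = { -1; -3/4; -5/8 | -1/2; 0 } → -9/16
val(RBRBBB) = { -1; -3/4; -5/8; -9/16 | -1/2; 0 } → -17/32
val(RBRBBBB) = { -1; -3/4; -5/8; -9/16; -17/32 | -1/2; 0 } → -33/64
val(RBRBBBBR) = { -1; -3/4; -5/8; -9/16; -17/32 | -33/64; -1/2; 0 } → -67/128
val(RBRBBBBRB) = { -1; -3/4; -5/8; -9/16; -17/32; -67/128 | -33/64; -1/2; 0 } → -133/256
val(RBRBBBBRBR) = { -1; -3/4; -5/8; -9/16; -17/32; -67/128 | -133/256; -33/64; -1/2; 0 } → -267/512
val(RBRBBBBRBRB) = { -1; -3/4; -5/8; -9/16; -17/32; -67/128; -267/512 | -133/256; -33/64; -1/2; 0 } → -533/1024
val(RBRBBBBRBRBB) = { -1; -3/4; -5/8; -9/16; -17/32; -67/128; -267/512; -533/1024 | -133/256; -33/64; -1/2; 0 } → -1065/2048
val(RBRBBBBRBRBBR) = { -1; -3/4; -5/8; -9/16; -17/32; -67/128; -267/512; -533/1024 | -1065/2048; -133/256; -33/64; -1/2; 0 } → -2131/4096
val(RBRBBBBRBRBBRB) = { -1; -3/4; -5/8; -9/16; -17/32; -67/128; -267/512; -533/1024; -2131/4096 | -1065/2048; -133/256; -33/64; -1/2; 0 } → -4261/8192
val(RBRBBBBRBRBBRBR) = { -1; -3/4; -5/8; -9/16; -17/32; -67/128; -267/512; -533/1024; -2131/4096 | -4261/8192; -1065/2048; -133/256; -33/64; -1/2; 0 } → -8523/16384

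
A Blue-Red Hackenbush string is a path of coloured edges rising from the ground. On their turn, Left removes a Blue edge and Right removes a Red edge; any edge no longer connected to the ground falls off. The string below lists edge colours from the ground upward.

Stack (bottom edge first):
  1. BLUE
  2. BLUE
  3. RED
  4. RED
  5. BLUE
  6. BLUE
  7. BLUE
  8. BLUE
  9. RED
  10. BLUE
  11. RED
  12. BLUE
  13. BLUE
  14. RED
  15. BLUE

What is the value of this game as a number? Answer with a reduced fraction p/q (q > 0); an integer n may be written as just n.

12123/8192

Recurse on prefixes of the 15-edge string BLUE BLUE RED RED BLUE BLUE BLUE BLUE RED BLUE RED BLUE BLUE RED BLUE:
g(B) = { 0 | · } gives 1
g(BB) = { 0 1 | · } gives 2
g(BBR) = { 0 1 | 2 } gives 3/2
g(BBRR) = { 0 1 | 3/2 2 } gives 5/4
g(BBRRB) = { 0 1 5/4 | 3/2 2 } gives 11/8
g(BBRRBB) = { 0 1 5/4 11/8 | 3/2 2 } gives 23/16
g(BBRRBBB) = { 0 1 5/4 11/8 23/16 | 3/2 2 } gives 47/32
g(BBRRBBBB) = { 0 1 5/4 11/8 23/16 47/32 | 3/2 2 } gives 95/64
g(BBRRBBBBR) = { 0 1 5/4 11/8 23/16 47/32 | 95/64 3/2 2 } gives 189/128
g(BBRRBBBBRB) = { 0 1 5/4 11/8 23/16 47/32 189/128 | 95/64 3/2 2 } gives 379/256
g(BBRRBBBBRBR) = { 0 1 5/4 11/8 23/16 47/32 189/128 | 379/256 95/64 3/2 2 } gives 757/512
g(BBRRBBBBRBRB) = { 0 1 5/4 11/8 23/16 47/32 189/128 757/512 | 379/256 95/64 3/2 2 } gives 1515/1024
g(BBRRBBBBRBRBB) = { 0 1 5/4 11/8 23/16 47/32 189/128 757/512 1515/1024 | 379/256 95/64 3/2 2 } gives 3031/2048
g(BBRRBBBBRBRBBR) = { 0 1 5/4 11/8 23/16 47/32 189/128 757/512 1515/1024 | 3031/2048 379/256 95/64 3/2 2 } gives 6061/4096
g(BBRRBBBBRBRBBRB) = { 0 1 5/4 11/8 23/16 47/32 189/128 757/512 1515/1024 6061/4096 | 3031/2048 379/256 95/64 3/2 2 } gives 12123/8192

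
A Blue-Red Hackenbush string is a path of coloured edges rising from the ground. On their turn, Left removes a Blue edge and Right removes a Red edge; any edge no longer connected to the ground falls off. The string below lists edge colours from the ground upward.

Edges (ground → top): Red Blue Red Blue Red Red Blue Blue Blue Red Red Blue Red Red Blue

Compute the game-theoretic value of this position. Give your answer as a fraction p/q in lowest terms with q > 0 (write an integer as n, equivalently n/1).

-11373/16384

step 1: add Red to get R; options L={ (no moves) } R={ 0 } — -1
step 2: add Blue to get RB; options L={ -1 } R={ 0 } — -1/2
step 3: add Red to get RBR; options L={ -1 } R={ -1/2, 0 } — -3/4
step 4: add Blue to get RBRB; options L={ -1, -3/4 } R={ -1/2, 0 } — -5/8
step 5: add Red to get RBRBR; options L={ -1, -3/4 } R={ -5/8, -1/2, 0 } — -11/16
step 6: add Red to get RBRBRR; options L={ -1, -3/4 } R={ -11/16, -5/8, -1/2, 0 } — -23/32
step 7: add Blue to get RBRBRRB; options L={ -1, -3/4, -23/32 } R={ -11/16, -5/8, -1/2, 0 } — -45/64
step 8: add Blue to get RBRBRRBB; options L={ -1, -3/4, -23/32, -45/64 } R={ -11/16, -5/8, -1/2, 0 } — -89/128
step 9: add Blue to get RBRBRRBBB; options L={ -1, -3/4, -23/32, -45/64, -89/128 } R={ -11/16, -5/8, -1/2, 0 } — -177/256
step 10: add Red to get RBRBRRBBBR; options L={ -1, -3/4, -23/32, -45/64, -89/128 } R={ -177/256, -11/16, -5/8, -1/2, 0 } — -355/512
step 11: add Red to get RBRBRRBBBRR; options L={ -1, -3/4, -23/32, -45/64, -89/128 } R={ -355/512, -177/256, -11/16, -5/8, -1/2, 0 } — -711/1024
step 12: add Blue to get RBRBRRBBBRRB; options L={ -1, -3/4, -23/32, -45/64, -89/128, -711/1024 } R={ -355/512, -177/256, -11/16, -5/8, -1/2, 0 } — -1421/2048
step 13: add Red to get RBRBRRBBBRRBR; options L={ -1, -3/4, -23/32, -45/64, -89/128, -711/1024 } R={ -1421/2048, -355/512, -177/256, -11/16, -5/8, -1/2, 0 } — -2843/4096
step 14: add Red to get RBRBRRBBBRRBRR; options L={ -1, -3/4, -23/32, -45/64, -89/128, -711/1024 } R={ -2843/4096, -1421/2048, -355/512, -177/256, -11/16, -5/8, -1/2, 0 } — -5687/8192
step 15: add Blue to get RBRBRRBBBRRBRRB; options L={ -1, -3/4, -23/32, -45/64, -89/128, -711/1024, -5687/8192 } R={ -2843/4096, -1421/2048, -355/512, -177/256, -11/16, -5/8, -1/2, 0 } — -11373/16384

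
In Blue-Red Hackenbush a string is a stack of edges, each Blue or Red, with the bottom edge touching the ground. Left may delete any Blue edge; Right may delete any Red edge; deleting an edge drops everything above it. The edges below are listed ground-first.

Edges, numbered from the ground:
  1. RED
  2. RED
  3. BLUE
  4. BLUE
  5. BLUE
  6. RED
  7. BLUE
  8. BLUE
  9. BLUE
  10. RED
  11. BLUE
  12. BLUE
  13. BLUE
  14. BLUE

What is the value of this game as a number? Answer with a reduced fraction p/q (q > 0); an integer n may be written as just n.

G(R) = { none | 0 } → -1
G(RR) = { none | -1; 0 } → -2
G(RRB) = { -2 | -1; 0 } → -3/2
G(RRBB) = { -2; -3/2 | -1; 0 } → -5/4
G(RRBBB) = { -2; -3/2; -5/4 | -1; 0 } → -9/8
G(RRBBBR) = { -2; -3/2; -5/4 | -9/8; -1; 0 } → -19/16
G(RRBBBRB) = { -2; -3/2; -5/4; -19/16 | -9/8; -1; 0 } → -37/32
G(RRBBBRBB) = { -2; -3/2; -5/4; -19/16; -37/32 | -9/8; -1; 0 } → -73/64
G(RRBBBRBBB) = { -2; -3/2; -5/4; -19/16; -37/32; -73/64 | -9/8; -1; 0 } → -145/128
G(RRBBBRBBBR) = { -2; -3/2; -5/4; -19/16; -37/32; -73/64 | -145/128; -9/8; -1; 0 } → -291/256
G(RRBBBRBBBRB) = { -2; -3/2; -5/4; -19/16; -37/32; -73/64; -291/256 | -145/128; -9/8; -1; 0 } → -581/512
G(RRBBBRBBBRBB) = { -2; -3/2; -5/4; -19/16; -37/32; -73/64; -291/256; -581/512 | -145/128; -9/8; -1; 0 } → -1161/1024
G(RRBBBRBBBRBBB) = { -2; -3/2; -5/4; -19/16; -37/32; -73/64; -291/256; -581/512; -1161/1024 | -145/128; -9/8; -1; 0 } → -2321/2048
G(RRBBBRBBBRBBBB) = { -2; -3/2; -5/4; -19/16; -37/32; -73/64; -291/256; -581/512; -1161/1024; -2321/2048 | -145/128; -9/8; -1; 0 } → -4641/4096

-4641/4096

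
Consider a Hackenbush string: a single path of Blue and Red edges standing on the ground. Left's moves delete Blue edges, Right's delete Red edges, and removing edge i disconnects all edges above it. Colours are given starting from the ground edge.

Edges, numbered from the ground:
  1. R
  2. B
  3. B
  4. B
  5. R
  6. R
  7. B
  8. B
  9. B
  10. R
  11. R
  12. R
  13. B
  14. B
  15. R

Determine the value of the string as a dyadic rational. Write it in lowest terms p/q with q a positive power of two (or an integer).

step 1: add R to get R; options L={ — } R={ 0 } → -1
step 2: add B to get RB; options L={ -1 } R={ 0 } → -1/2
step 3: add B to get RBB; options L={ -1; -1/2 } R={ 0 } → -1/4
step 4: add B to get RBBB; options L={ -1; -1/2; -1/4 } R={ 0 } → -1/8
step 5: add R to get RBBBR; options L={ -1; -1/2; -1/4 } R={ -1/8; 0 } → -3/16
step 6: add R to get RBBBRR; options L={ -1; -1/2; -1/4 } R={ -3/16; -1/8; 0 } → -7/32
step 7: add B to get RBBBRRB; options L={ -1; -1/2; -1/4; -7/32 } R={ -3/16; -1/8; 0 } → -13/64
step 8: add B to get RBBBRRBB; options L={ -1; -1/2; -1/4; -7/32; -13/64 } R={ -3/16; -1/8; 0 } → -25/128
step 9: add B to get RBBBRRBBB; options L={ -1; -1/2; -1/4; -7/32; -13/64; -25/128 } R={ -3/16; -1/8; 0 } → -49/256
step 10: add R to get RBBBRRBBBR; options L={ -1; -1/2; -1/4; -7/32; -13/64; -25/128 } R={ -49/256; -3/16; -1/8; 0 } → -99/512
step 11: add R to get RBBBRRBBBRR; options L={ -1; -1/2; -1/4; -7/32; -13/64; -25/128 } R={ -99/512; -49/256; -3/16; -1/8; 0 } → -199/1024
step 12: add R to get RBBBRRBBBRRR; options L={ -1; -1/2; -1/4; -7/32; -13/64; -25/128 } R={ -199/1024; -99/512; -49/256; -3/16; -1/8; 0 } → -399/2048
step 13: add B to get RBBBRRBBBRRRB; options L={ -1; -1/2; -1/4; -7/32; -13/64; -25/128; -399/2048 } R={ -199/1024; -99/512; -49/256; -3/16; -1/8; 0 } → -797/4096
step 14: add B to get RBBBRRBBBRRRBB; options L={ -1; -1/2; -1/4; -7/32; -13/64; -25/128; -399/2048; -797/4096 } R={ -199/1024; -99/512; -49/256; -3/16; -1/8; 0 } → -1593/8192
step 15: add R to get RBBBRRBBBRRRBBR; options L={ -1; -1/2; -1/4; -7/32; -13/64; -25/128; -399/2048; -797/4096 } R={ -1593/8192; -199/1024; -99/512; -49/256; -3/16; -1/8; 0 } → -3187/16384

-3187/16384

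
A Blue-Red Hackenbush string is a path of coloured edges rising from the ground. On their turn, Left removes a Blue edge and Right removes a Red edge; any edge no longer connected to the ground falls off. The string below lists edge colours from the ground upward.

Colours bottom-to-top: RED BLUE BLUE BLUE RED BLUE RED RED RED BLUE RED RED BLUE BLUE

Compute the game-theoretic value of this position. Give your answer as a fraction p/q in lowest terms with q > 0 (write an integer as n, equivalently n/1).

Build val(s[:k]) for k = 1..14, string s = RED BLUE BLUE BLUE RED BLUE RED RED RED BLUE RED RED BLUE BLUE.
1 of 14 · R · max L −∞ · min R 0 so -1
2 of 14 · RB · max L -1 · min R 0 so -1/2
3 of 14 · RBB · max L -1/2 · min R 0 so -1/4
4 of 14 · RBBB · max L -1/4 · min R 0 so -1/8
5 of 14 · RBBBR · max L -1/4 · min R -1/8 so -3/16
6 of 14 · RBBBRB · max L -3/16 · min R -1/8 so -5/32
7 of 14 · RBBBRBR · max L -3/16 · min R -5/32 so -11/64
8 of 14 · RBBBRBRR · max L -3/16 · min R -11/64 so -23/128
9 of 14 · RBBBRBRRR · max L -3/16 · min R -23/128 so -47/256
10 of 14 · RBBBRBRRRB · max L -47/256 · min R -23/128 so -93/512
11 of 14 · RBBBRBRRRBR · max L -47/256 · min R -93/512 so -187/1024
12 of 14 · RBBBRBRRRBRR · max L -47/256 · min R -187/1024 so -375/2048
13 of 14 · RBBBRBRRRBRRB · max L -375/2048 · min R -187/1024 so -749/4096
14 of 14 · RBBBRBRRRBRRBB · max L -749/4096 · min R -187/1024 so -1497/8192

-1497/8192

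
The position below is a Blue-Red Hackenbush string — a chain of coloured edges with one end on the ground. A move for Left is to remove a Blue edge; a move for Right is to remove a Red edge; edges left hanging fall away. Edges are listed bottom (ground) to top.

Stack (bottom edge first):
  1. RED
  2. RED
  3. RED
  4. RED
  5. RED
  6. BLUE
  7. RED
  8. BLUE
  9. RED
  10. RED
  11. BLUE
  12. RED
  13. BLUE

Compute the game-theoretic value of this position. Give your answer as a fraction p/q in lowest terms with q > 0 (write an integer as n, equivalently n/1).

Prefix values for RED RED RED RED RED BLUE RED BLUE RED RED BLUE RED BLUE via {L|R} + simplicity:
edge 1 of 13 (RED): { (no moves) | 0 } → -1
edge 2 of 13 (RED): { (no moves) | -1; 0 } → -2
edge 3 of 13 (RED): { (no moves) | -2; -1; 0 } → -3
edge 4 of 13 (RED): { (no moves) | -3; -2; -1; 0 } → -4
edge 5 of 13 (RED): { (no moves) | -4; -3; -2; -1; 0 } → -5
edge 6 of 13 (BLUE): { -5 | -4; -3; -2; -1; 0 } → -9/2
edge 7 of 13 (RED): { -5 | -9/2; -4; -3; -2; -1; 0 } → -19/4
edge 8 of 13 (BLUE): { -5; -19/4 | -9/2; -4; -3; -2; -1; 0 } → -37/8
edge 9 of 13 (RED): { -5; -19/4 | -37/8; -9/2; -4; -3; -2; -1; 0 } → -75/16
edge 10 of 13 (RED): { -5; -19/4 | -75/16; -37/8; -9/2; -4; -3; -2; -1; 0 } → -151/32
edge 11 of 13 (BLUE): { -5; -19/4; -151/32 | -75/16; -37/8; -9/2; -4; -3; -2; -1; 0 } → -301/64
edge 12 of 13 (RED): { -5; -19/4; -151/32 | -301/64; -75/16; -37/8; -9/2; -4; -3; -2; -1; 0 } → -603/128
edge 13 of 13 (BLUE): { -5; -19/4; -151/32; -603/128 | -301/64; -75/16; -37/8; -9/2; -4; -3; -2; -1; 0 } → -1205/256

-1205/256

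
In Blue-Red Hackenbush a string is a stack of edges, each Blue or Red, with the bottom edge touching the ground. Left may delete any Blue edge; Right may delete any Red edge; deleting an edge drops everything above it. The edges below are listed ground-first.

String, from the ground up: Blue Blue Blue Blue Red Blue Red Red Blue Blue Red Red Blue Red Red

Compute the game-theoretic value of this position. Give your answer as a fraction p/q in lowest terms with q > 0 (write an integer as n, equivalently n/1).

g_1 [B]  L=[0]  R=[—]  => 1
g_2 [BB]  L=[0; 1]  R=[—]  => 2
g_3 [BBB]  L=[0; 1; 2]  R=[—]  => 3
g_4 [BBBB]  L=[0; 1; 2; 3]  R=[—]  => 4
g_5 [BBBBR]  L=[0; 1; 2; 3]  R=[4]  => 7/2
g_6 [BBBBRB]  L=[0; 1; 2; 3; 7/2]  R=[4]  => 15/4
g_7 [BBBBRBR]  L=[0; 1; 2; 3; 7/2]  R=[15/4; 4]  => 29/8
g_8 [BBBBRBRR]  L=[0; 1; 2; 3; 7/2]  R=[29/8; 15/4; 4]  => 57/16
g_9 [BBBBRBRRB]  L=[0; 1; 2; 3; 7/2; 57/16]  R=[29/8; 15/4; 4]  => 115/32
g_10 [BBBBRBRRBB]  L=[0; 1; 2; 3; 7/2; 57/16; 115/32]  R=[29/8; 15/4; 4]  => 231/64
g_11 [BBBBRBRRBBR]  L=[0; 1; 2; 3; 7/2; 57/16; 115/32]  R=[231/64; 29/8; 15/4; 4]  => 461/128
g_12 [BBBBRBRRBBRR]  L=[0; 1; 2; 3; 7/2; 57/16; 115/32]  R=[461/128; 231/64; 29/8; 15/4; 4]  => 921/256
g_13 [BBBBRBRRBBRRB]  L=[0; 1; 2; 3; 7/2; 57/16; 115/32; 921/256]  R=[461/128; 231/64; 29/8; 15/4; 4]  => 1843/512
g_14 [BBBBRBRRBBRRBR]  L=[0; 1; 2; 3; 7/2; 57/16; 115/32; 921/256]  R=[1843/512; 461/128; 231/64; 29/8; 15/4; 4]  => 3685/1024
g_15 [BBBBRBRRBBRRBRR]  L=[0; 1; 2; 3; 7/2; 57/16; 115/32; 921/256]  R=[3685/1024; 1843/512; 461/128; 231/64; 29/8; 15/4; 4]  => 7369/2048

7369/2048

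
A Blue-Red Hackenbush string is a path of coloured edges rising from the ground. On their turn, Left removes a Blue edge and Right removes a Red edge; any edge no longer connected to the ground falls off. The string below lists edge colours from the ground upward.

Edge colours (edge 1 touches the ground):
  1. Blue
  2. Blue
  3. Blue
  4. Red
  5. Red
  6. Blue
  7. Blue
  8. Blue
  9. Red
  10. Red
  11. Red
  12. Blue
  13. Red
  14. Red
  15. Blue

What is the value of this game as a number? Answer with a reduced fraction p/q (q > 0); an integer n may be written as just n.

Build val(s[:k]) for k = 1..15, string s = Blue Blue Blue Red Red Blue Blue Blue Red Red Red Blue Red Red Blue.
B: Left { 0 }, Right { ∅ } = simplest 1
BB: Left { 0; 1 }, Right { ∅ } = simplest 2
BBB: Left { 0; 1; 2 }, Right { ∅ } = simplest 3
BBBR: Left { 0; 1; 2 }, Right { 3 } = simplest 5/2
BBBRR: Left { 0; 1; 2 }, Right { 5/2; 3 } = simplest 9/4
BBBRRB: Left { 0; 1; 2; 9/4 }, Right { 5/2; 3 } = simplest 19/8
BBBRRBB: Left { 0; 1; 2; 9/4; 19/8 }, Right { 5/2; 3 } = simplest 39/16
BBBRRBBB: Left { 0; 1; 2; 9/4; 19/8; 39/16 }, Right { 5/2; 3 } = simplest 79/32
BBBRRBBBR: Left { 0; 1; 2; 9/4; 19/8; 39/16 }, Right { 79/32; 5/2; 3 } = simplest 157/64
BBBRRBBBRR: Left { 0; 1; 2; 9/4; 19/8; 39/16 }, Right { 157/64; 79/32; 5/2; 3 } = simplest 313/128
BBBRRBBBRRR: Left { 0; 1; 2; 9/4; 19/8; 39/16 }, Right { 313/128; 157/64; 79/32; 5/2; 3 } = simplest 625/256
BBBRRBBBRRRB: Left { 0; 1; 2; 9/4; 19/8; 39/16; 625/256 }, Right { 313/128; 157/64; 79/32; 5/2; 3 } = simplest 1251/512
BBBRRBBBRRRBR: Left { 0; 1; 2; 9/4; 19/8; 39/16; 625/256 }, Right { 1251/512; 313/128; 157/64; 79/32; 5/2; 3 } = simplest 2501/1024
BBBRRBBBRRRBRR: Left { 0; 1; 2; 9/4; 19/8; 39/16; 625/256 }, Right { 2501/1024; 1251/512; 313/128; 157/64; 79/32; 5/2; 3 } = simplest 5001/2048
BBBRRBBBRRRBRRB: Left { 0; 1; 2; 9/4; 19/8; 39/16; 625/256; 5001/2048 }, Right { 2501/1024; 1251/512; 313/128; 157/64; 79/32; 5/2; 3 } = simplest 10003/4096

10003/4096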